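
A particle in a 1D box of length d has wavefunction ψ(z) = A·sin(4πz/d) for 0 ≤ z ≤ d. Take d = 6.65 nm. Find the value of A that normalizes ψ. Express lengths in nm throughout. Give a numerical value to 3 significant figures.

The normalization condition is ∫|ψ|² dz = 1 from 0 to d.
With ∫₀^d sin²(nπz/d) dz = d/2, ∫|ψ|² dz = A²·(d/2).
Hence A² = 1/[d/2].
Plugging in d = 6.65 yields A = 0.5484.

A ≈ 0.548 nm^(-1/2)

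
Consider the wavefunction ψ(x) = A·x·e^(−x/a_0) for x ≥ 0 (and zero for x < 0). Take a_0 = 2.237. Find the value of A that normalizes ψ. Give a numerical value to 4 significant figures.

A ≈ 0.5978

Normalization requires ∫|ψ|² dx = 1, integrated from 0 to ∞.
With ∫₀^∞ x^2 e^(−αx) dx = 2!/α^3, with ψ = A·x·e^(−x/a_0), the integral evaluates to A²·[a_0^3/4].
Substituting a_0 = 2.237 gives A² = 0.35732, so A = 0.59777.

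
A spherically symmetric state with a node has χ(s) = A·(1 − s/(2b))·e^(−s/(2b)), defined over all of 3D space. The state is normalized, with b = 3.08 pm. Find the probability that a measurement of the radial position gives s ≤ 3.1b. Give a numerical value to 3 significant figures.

P ≈ 0.0788

P = ∫ |χ|² 4πs² ds over s ≤ 3.1b.
Normalization gives A² = 1/(8·π·b^3).
Substituting u = s/b, A², 4π and the length scale all cancel in the ratio: P = ∫_{0}^{3.1} u^2·(1 - u/2)^2·e^(-u) du / ∫_{0}^{∞} u^2·(1 - u/2)^2·e^(-u) du.
An antiderivative of u^2·(1 - u/2)^2·e^(-u) is -(u^4/4 + u^2 + 2·u + 2)·e^(-u); evaluating from 0 to 3.1 gives ≈ 0.15758, while the full integral is 2.
This evaluates to P = 0.07879.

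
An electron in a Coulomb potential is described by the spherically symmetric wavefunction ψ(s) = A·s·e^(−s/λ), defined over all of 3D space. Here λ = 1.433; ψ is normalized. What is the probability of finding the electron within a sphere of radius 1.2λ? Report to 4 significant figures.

P = ∫ |ψ|² 4πs² ds over s ≤ 1.2λ.
The full normalization integral is A²·[3·π·λ^5] = 1, fixing A².
Let u = s/λ; then A², 4π and the length scale all cancel, so P = ∫_{0}^{1.2} u^4·e^(-2·u) du ÷ ∫_{0}^{∞} u^4·e^(-2·u) du.
An antiderivative of u^4·e^(-2·u) is -(u^4/2 + u^3 + 3·u^2/2 + 3·u/2 + 3/4)·e^(-2·u); evaluating from 0 to 1.2 gives ≈ 0.0719014, while the full integral is 3/4.
The region integral divided by the full integral gives P = 0.095869.

P ≈ 0.09587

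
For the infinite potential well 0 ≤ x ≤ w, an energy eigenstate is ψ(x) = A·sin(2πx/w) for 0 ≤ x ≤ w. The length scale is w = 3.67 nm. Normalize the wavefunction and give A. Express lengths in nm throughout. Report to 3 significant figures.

Require ∫ |ψ|² dx = 1 over the whole domain.
With ψ = A·sin(2πx/w), the integral evaluates to A²·[w/2].
Hence A² = 1/[w/2].
With w = 3.67: A² = 0.5450 and A = 0.7382.

A ≈ 0.738 nm^(-1/2)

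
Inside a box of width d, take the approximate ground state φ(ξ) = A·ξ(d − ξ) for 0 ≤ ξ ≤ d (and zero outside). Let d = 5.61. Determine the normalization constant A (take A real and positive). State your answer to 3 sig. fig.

A ≈ 0.0735

The normalization condition is ∫|φ|² dξ = 1 from 0 to d.
∫|φ|² dξ = A²·(d^5/30).
Hence A² = 1/[d^5/30].
With d = 5.61: A² = 0.005399 and A = 0.07348.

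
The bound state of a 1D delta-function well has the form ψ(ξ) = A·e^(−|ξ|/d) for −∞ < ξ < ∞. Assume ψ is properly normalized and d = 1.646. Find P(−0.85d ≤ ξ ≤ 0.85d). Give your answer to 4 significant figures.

|ψ|² is the probability density, so P = ∫_{−0.85d}^{0.85d} |ψ|² dξ.
The normalization integral ∫|ψ|²dξ over the whole domain equals d·A², and A² cancels in the ratio.
By symmetry take twice the ξ ≥ 0 contribution in numerator and denominator; the 2's cancel. Let u = ξ/d; then A² and the length scale cancel, so P = ∫_{0}^{0.85} e^(-2·u) du ÷ ∫_{0}^{∞} e^(-2·u) du.
Using ∫ e^(-2·u) du = -e^(-2·u)/2, the numerator is 1/2 - e^(-17/10)/2 and the denominator is 1/2.
Taking the ratio, P = 0.81732.

P ≈ 0.8173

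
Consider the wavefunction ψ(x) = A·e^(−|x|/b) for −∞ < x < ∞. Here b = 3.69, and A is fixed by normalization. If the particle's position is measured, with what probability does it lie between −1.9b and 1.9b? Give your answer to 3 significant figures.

|ψ|² is the probability density, so P = ∫_{−1.9b}^{1.9b} |ψ|² dx.
The normalization integral ∫|ψ|²dx over the whole domain equals b·A², and A² cancels in the ratio.
Both integrals are even about x = 0, so only the x ≥ 0 halves are needed (the factors of 2 cancel). Let u = x/b; then A² and the length scale cancel, so P = ∫_{0}^{1.9} e^(-2·u) du ÷ ∫_{0}^{∞} e^(-2·u) du.
With ∫ e^(-2·u) du = -e^(-2·u)/2 + C, the region integral is 1/2 - e^(-19/5)/2 and the full one is 1/2.
Evaluating gives P = 0.9776.

P ≈ 0.978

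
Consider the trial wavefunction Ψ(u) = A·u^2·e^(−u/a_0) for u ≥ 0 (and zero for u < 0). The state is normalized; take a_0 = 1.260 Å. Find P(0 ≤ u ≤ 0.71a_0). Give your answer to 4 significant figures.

The probability is P = ∫ |Ψ|² du over [0, 0.71a_0].
The normalization integral ∫|Ψ|²du over the whole domain equals 3·a_0^5/4·A², and A² cancels in the ratio.
Let t = u/a_0; then A² and the length scale cancel, so P = ∫_{0}^{0.71} t^4·e^(-2·t) dt ÷ ∫_{0}^{∞} t^4·e^(-2·t) dt.
With ∫ t^4·e^(-2·t) dt = -(t^4/2 + t^3 + 3·t^2/2 + 3·t/2 + 3/4)·e^(-2·t) + C, the region integral is ≈ 0.0112931 and the full one is 3/4.
Taking the ratio, P = 0.015057.

P ≈ 0.01506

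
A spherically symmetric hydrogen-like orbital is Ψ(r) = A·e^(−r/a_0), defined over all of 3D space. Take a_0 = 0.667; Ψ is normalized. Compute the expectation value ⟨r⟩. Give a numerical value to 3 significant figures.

⟨r⟩ ≈ 1.00

⟨r⟩ = ∫ r |Ψ|² 4πr² dr over the full domain.
With ∫₀^∞ r^3 e^(−αr) dr = 3!/α^4, since the A² factors cancel between numerator and denominator, ⟨r⟩ = 3·a_0/2.
Putting a_0 = 0.667 gives 1.001.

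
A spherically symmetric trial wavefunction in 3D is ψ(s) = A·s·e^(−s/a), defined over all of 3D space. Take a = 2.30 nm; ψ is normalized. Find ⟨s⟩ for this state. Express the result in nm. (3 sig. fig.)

The expectation value is the |ψ|²-weighted average of s: ∫ s|ψ|² 4πs² ds.
Using ∫₀^∞ sⁿ e^(−αs) ds = n!/αⁿ⁺¹, the ratio of the moment integral to the normalization integral gives ⟨s⟩ = 5·a/2.
Putting a = 2.30 gives 5.750.

⟨s⟩ ≈ 5.75 nm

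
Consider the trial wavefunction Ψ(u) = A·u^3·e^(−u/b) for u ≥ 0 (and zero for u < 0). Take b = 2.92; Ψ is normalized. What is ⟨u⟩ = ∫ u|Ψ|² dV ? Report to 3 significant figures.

⟨u⟩ = ∫ u |Ψ|² du over the full domain.
The ratio of the moment integral to the normalization integral gives ⟨u⟩ = 7·b/2.
Putting b = 2.92 gives 10.22.

⟨u⟩ ≈ 10.2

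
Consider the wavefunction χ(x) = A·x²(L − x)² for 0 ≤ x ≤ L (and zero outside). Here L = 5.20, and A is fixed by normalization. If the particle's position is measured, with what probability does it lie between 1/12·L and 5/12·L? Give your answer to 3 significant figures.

P = ∫_{1/12·L}^{5/12·L} |χ(x)|² dx.
Since A² = 1/(L^9/630), this is the region integral divided by the full normalization integral.
In terms of u = x/L (A² and the length scale cancel between numerator and denominator), P = [∫_{1/12}^{5/12} u^4·(1 - u)^4 du] / [∫_{0}^{1} u^4·(1 - u)^4 du].
With ∫ u^4·(1 - u)^4 du = u^5·(70·u^4 - 315·u^3 + 540·u^2 - 420·u + 126)/630 + C, the region integral is ≈ 0.00047929 and the full one is 1/630.
Taking the ratio, P = 0.3019.

P ≈ 0.302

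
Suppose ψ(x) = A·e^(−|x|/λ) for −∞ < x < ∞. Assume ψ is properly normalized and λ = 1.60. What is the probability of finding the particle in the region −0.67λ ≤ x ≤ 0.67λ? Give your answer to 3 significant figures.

The probability is P = ∫ |ψ|² dx over [−0.67λ, 0.67λ].
Since A² = 1/(λ), this is the region integral divided by the full normalization integral.
By symmetry take twice the x ≥ 0 contribution in numerator and denominator; the 2's cancel. Let u = x/λ; then A² and the length scale cancel, so P = ∫_{0}^{0.67} e^(-2·u) du ÷ ∫_{0}^{∞} e^(-2·u) du.
Using ∫ e^(-2·u) du = -e^(-2·u)/2, the numerator is 1/2 - e^(-67/50)/2 and the denominator is 1/2.
This works out to P = 0.7382.

P ≈ 0.738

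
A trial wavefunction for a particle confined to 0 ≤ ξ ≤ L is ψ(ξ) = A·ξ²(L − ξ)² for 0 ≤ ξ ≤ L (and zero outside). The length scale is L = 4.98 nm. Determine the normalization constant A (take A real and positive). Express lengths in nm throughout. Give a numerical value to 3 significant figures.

Normalization requires ∫|ψ|² dξ = 1, integrated from 0 to L.
Carrying out the integral gives A² · L^9/630.
So A² = (L^9/630)^(−1).
With L = 4.98: A² = 0.0003344 and A = 0.01829.

A ≈ 0.0183 nm^(-9/2)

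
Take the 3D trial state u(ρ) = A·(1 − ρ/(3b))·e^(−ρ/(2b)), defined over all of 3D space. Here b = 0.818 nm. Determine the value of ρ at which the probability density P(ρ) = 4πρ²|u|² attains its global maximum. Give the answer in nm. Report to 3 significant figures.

ρ ≈ 0.818 nm

The maximum of P(ρ) = 4πρ²|u|² occurs where its derivative vanishes.
Solving yields ρ = b.
With b = 0.818, the most probable radial distance is 0.8180 nm.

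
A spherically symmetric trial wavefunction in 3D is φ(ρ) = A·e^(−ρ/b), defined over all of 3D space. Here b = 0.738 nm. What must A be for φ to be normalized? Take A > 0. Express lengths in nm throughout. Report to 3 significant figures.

A ≈ 0.890 nm^(-3/2)

The normalization condition is ∫|φ|² 4πρ² dρ = 1 from 0 to ∞.
In 3D with spherical symmetry the volume element is 4πρ² dρ.
The integral (without the A² prefactor) comes out to π·b^3.
So A² = (π·b^3)^(−1).
Substituting b = 0.738 gives A² = 0.7919, so A = 0.8899.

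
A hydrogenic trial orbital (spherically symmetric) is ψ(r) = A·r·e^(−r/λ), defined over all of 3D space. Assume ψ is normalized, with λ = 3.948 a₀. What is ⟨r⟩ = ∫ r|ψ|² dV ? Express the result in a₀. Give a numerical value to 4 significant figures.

⟨r⟩ = ∫ r |ψ|² 4πr² dr over the full domain.
Recall ∫₀^∞ r^m e^(−r/β) dr = m!·β^(m+1), evaluating both integrals, ⟨r⟩ = 5·λ/2.
With λ = 3.948, ⟨r⟩ = 9.8700.

⟨r⟩ ≈ 9.870 a₀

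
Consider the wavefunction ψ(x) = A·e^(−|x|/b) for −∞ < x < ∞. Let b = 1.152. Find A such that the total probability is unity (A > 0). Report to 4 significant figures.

Require ∫ |ψ|² dx = 1 over the whole domain.
With ∫₀^∞ x^0 e^(−αx) dx = 0!/α^1, the integral (without the A² prefactor) comes out to b.
Plugging in b = 1.152 yields A = 0.93169.

A ≈ 0.9317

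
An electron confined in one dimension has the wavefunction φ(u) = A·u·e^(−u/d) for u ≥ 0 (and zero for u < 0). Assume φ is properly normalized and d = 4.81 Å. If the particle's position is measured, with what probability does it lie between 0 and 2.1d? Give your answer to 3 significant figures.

P = ∫_{0}^{2.1d} |φ(u)|² du.
With A² fixed by ∫|φ|² = 1, i.e. A² = (d^3/4)^(−1), substitute and integrate.
Substituting t = u/d, A² and the length scale cancel in the ratio: P = ∫_{0}^{2.1} t^2·e^(-2·t) dt / ∫_{0}^{∞} t^2·e^(-2·t) dt.
An antiderivative of t^2·e^(-2·t) is -(2·t^2 + 2·t + 1)·e^(-2·t)/4; evaluating from 0 to 2.1 gives 1/4 - 701·e^(-21/5)/200, while the full integral is 1/4.
Taking the ratio, P = 0.7898.

P ≈ 0.790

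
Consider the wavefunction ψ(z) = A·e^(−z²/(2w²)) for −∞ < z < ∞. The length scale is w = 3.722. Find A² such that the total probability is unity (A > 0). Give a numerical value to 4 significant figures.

A^2 ≈ 0.1516

Normalization requires ∫|ψ|² dz = 1, integrated from −∞ to ∞.
With ∫_{−∞}^{∞} z^(2m) e^(−αz²) dz = (2m−1)!!·√π / (2^m α^(m+1/2)), with ψ = A·e^(−z²/(2w²)), the integral evaluates to A²·[√(π)·w].
Substituting w = 3.722 gives A² = 0.15158, so A = 0.38934.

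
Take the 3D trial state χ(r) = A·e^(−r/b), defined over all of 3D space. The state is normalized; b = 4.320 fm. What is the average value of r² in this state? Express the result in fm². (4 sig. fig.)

By definition ⟨r²⟩ = ∫ r^2 |χ(r)|² 4πr² dr.
The ratio of the moment integral to the normalization integral gives ⟨r²⟩ = 3·b^2.
With b = 4.320, ⟨r^2⟩ = 55.987.

⟨r^2⟩ ≈ 55.99 fm^2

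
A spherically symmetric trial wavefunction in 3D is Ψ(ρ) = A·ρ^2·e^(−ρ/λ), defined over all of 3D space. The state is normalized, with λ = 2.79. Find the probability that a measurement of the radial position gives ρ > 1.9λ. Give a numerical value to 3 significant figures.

With dV = 4πρ²dρ, the probability is ∫|Ψ|² dV over ρ > 1.9λ.
Normalization gives A² = 1/(45·π·λ^7/2).
In terms of u = ρ/λ (A², 4π and the length scale all cancel between numerator and denominator), P = [∫_{1.9}^{∞} u^6·e^(-2·u) du] / [∫_{0}^{∞} u^6·e^(-2·u) du].
Using ∫ u^6·e^(-2·u) du = -(4·u^6 + 12·u^5 + 30·u^4 + 60·u^3 + 90·u^2 + 90·u + 45)·e^(-2·u)/8, the numerator is ≈ 5.1137 and the denominator is 45/8.
Taking the ratio yields P = 0.9091.

P ≈ 0.909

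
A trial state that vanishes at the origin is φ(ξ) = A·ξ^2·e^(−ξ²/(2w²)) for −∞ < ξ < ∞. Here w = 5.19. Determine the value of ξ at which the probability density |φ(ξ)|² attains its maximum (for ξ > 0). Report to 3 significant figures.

The maximum of |φ(ξ)|² occurs where its derivative vanishes.
Solving yields ξ = √(2)·w.
With w = 5.19, the value of ξ > 0 at which the probability density is greatest is 7.340.

ξ ≈ 7.34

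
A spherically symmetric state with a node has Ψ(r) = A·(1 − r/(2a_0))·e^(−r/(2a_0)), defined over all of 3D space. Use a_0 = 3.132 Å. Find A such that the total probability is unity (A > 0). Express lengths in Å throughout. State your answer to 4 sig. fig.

Normalization requires ∫|Ψ|² 4πr² dr = 1, integrated from 0 to ∞.
The angular integral contributes 4π, leaving ∫₀^∞ r²|Ψ|² dr.
Recall ∫₀^∞ r^m e^(−r/β) dr = m!·β^(m+1), carrying out the integral gives A² · 8·π·a_0^3.
Setting this equal to 1 gives A² = 1/(8·π·a_0^3).
Plugging in a_0 = 3.132 yields A = 0.035987.

A ≈ 0.03599 Å^(-3/2)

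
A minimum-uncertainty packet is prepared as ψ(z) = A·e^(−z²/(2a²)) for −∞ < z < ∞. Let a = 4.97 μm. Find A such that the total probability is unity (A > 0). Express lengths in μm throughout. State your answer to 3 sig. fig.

Normalization requires ∫|ψ|² dz = 1, integrated from −∞ to ∞.
Carrying out the integral gives A² · √(π)·a.
Setting this equal to 1 gives A² = 1/(√(π)·a).
Plugging in a = 4.97 yields A = 0.3369.

A ≈ 0.337 μm^(-1/2)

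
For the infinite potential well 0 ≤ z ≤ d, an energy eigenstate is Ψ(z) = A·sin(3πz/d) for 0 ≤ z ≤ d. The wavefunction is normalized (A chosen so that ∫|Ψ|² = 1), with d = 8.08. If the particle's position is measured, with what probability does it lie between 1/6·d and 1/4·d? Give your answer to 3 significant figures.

P ≈ 0.136

|Ψ|² is the probability density, so P = ∫_{1/6·d}^{1/4·d} |Ψ|² dz.
Since A² = 1/(d/2), this is the region integral divided by the full normalization integral.
Let u = z/d; then A² and the length scale cancel, so P = ∫_{1/6}^{1/4} sin(3·π·u)^2 du ÷ ∫_{0}^{1} sin(3·π·u)^2 du.
With ∫ sin(3·π·u)^2 du = u/2 - sin(6·π·u)/(12·π) + C, the region integral is 1/(12·π) + 1/24 and the full one is 1/2.
The result is P = (2 + π)/(12·π).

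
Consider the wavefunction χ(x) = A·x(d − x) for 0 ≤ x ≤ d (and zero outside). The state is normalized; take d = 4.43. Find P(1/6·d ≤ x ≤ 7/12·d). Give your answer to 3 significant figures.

P = ∫_{1/6·d}^{7/12·d} |χ(x)|² dx.
The normalization integral ∫|χ|²dx over the whole domain equals d^5/30·A², and A² cancels in the ratio.
Let u = x/d; then A² and the length scale cancel, so P = ∫_{1/6}^{7/12} u^2·(1 - u)^2 du ÷ ∫_{0}^{1} u^2·(1 - u)^2 du.
An antiderivative of u^2·(1 - u)^2 is u^3·(6·u^2 - 15·u + 10)/30; evaluating from 1/6 to 7/12 gives ≈ 0.020596, while the full integral is 1/30.
Evaluating gives P = 0.6179.

P ≈ 0.618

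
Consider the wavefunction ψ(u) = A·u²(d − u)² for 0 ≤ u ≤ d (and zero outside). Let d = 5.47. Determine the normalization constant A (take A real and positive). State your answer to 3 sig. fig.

A ≈ 0.0120

Require ∫ |ψ|² du = 1 over the whole domain.
Expanding the polynomial and integrating term by term, ∫|ψ|² du = A²·(d^9/630).
Setting this equal to 1 gives A² = 1/(d^9/630).
Plugging in d = 5.47 yields A = 0.01199.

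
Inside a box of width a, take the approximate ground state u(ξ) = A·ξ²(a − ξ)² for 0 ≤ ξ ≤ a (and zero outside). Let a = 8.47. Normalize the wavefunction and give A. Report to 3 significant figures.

Normalization requires ∫|u|² dξ = 1, integrated from 0 to a.
Expanding the polynomial and integrating term by term, the integral (without the A² prefactor) comes out to a^9/630.
Substituting a = 8.47 gives A² = 0.000002808, so A = 0.001676.

A ≈ 0.00168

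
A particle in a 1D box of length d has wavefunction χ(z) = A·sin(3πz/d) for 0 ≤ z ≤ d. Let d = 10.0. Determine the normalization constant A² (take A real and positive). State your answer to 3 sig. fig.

A^2 ≈ 0.200

We need A² ∫|f|² dz = 1, taking the integral from 0 to d.
Using sin²θ = (1 − cos 2θ)/2, the integral (without the A² prefactor) comes out to d/2.
Setting this equal to 1 gives A² = 1/(d/2).
Plugging in d = 10.0 yields A = 0.4472.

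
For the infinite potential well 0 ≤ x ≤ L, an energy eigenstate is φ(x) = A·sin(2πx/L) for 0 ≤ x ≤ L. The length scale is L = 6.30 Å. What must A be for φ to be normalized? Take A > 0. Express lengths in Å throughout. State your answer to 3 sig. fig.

A ≈ 0.563 Å^(-1/2)

Normalization requires ∫|φ|² dx = 1, integrated from 0 to L.
Using sin²θ = (1 − cos 2θ)/2, carrying out the integral gives A² · L/2.
Hence A² = 1/[L/2].
With L = 6.30: A² = 0.3175 and A = 0.5634.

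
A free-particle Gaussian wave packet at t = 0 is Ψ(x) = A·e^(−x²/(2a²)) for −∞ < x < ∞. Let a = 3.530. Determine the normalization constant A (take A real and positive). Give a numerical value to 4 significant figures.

A ≈ 0.3998

We need A² ∫|f|² dx = 1, taking the integral from −∞ to ∞.
With ∫_{−∞}^{∞} x^(2m) e^(−αx²) dx = (2m−1)!!·√π / (2^m α^(m+1/2)), with Ψ = A·e^(−x²/(2a²)), the integral evaluates to A²·[√(π)·a].
So A² = (√(π)·a)^(−1).
With a = 3.530: A² = 0.15983 and A = 0.39978.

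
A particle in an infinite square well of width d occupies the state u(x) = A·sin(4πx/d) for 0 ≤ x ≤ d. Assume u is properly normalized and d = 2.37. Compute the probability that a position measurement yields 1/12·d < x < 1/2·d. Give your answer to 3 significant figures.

|u|² is the probability density, so P = ∫_{1/12·d}^{1/2·d} |u|² dx.
With A² fixed by ∫|u|² = 1, i.e. A² = (d/2)^(−1), substitute and integrate.
Let t = x/d; then A² and the length scale cancel, so P = ∫_{1/12}^{1/2} sin(4·π·t)^2 dt ÷ ∫_{0}^{1} sin(4·π·t)^2 dt.
Using ∫ sin(4·π·t)^2 dt = t/2 - sin(4·π·t)·cos(4·π·t)/(8·π), the numerator is √(3)/(32·π) + 5/24 and the denominator is 1/2.
This works out to P = √(3)/(16·π) + 5/12.

P ≈ 0.451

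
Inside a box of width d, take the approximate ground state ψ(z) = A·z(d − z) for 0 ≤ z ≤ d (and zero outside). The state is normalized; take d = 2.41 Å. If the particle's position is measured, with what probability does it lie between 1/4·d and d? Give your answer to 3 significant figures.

P ≈ 0.896

|ψ|² is the probability density, so P = ∫_{1/4·d}^{d} |ψ|² dz.
With A² fixed by ∫|ψ|² = 1, i.e. A² = (d^5/30)^(−1), substitute and integrate.
In terms of u = z/d (A² and the length scale cancel between numerator and denominator), P = [∫_{1/4}^{1} u^2·(1 - u)^2 du] / [∫_{0}^{1} u^2·(1 - u)^2 du].
An antiderivative of u^2·(1 - u)^2 is u^3·(6·u^2 - 15·u + 10)/30; evaluating from 1/4 to 1 gives 153/5120, while the full integral is 1/30.
Evaluating gives P = 459/512.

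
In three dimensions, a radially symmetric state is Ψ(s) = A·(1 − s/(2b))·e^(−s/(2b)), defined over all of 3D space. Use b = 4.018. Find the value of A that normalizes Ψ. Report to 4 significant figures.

We need A² ∫|f|² 4πs² ds = 1, taking the integral from 0 to ∞.
The angular integral contributes 4π, leaving ∫₀^∞ s²|Ψ|² ds.
The integral (without the A² prefactor) comes out to 8·π·b^3.
With b = 4.018: A² = 0.00061338 and A = 0.024767.

A ≈ 0.02477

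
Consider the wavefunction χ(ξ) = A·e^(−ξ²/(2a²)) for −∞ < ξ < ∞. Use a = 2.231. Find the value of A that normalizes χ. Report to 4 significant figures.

A ≈ 0.5029

Require ∫ |χ|² dξ = 1 over the whole domain.
The integral (without the A² prefactor) comes out to √(π)·a.
Setting this equal to 1 gives A² = 1/(√(π)·a).
Substituting a = 2.231 gives A² = 0.25289, so A = 0.50288.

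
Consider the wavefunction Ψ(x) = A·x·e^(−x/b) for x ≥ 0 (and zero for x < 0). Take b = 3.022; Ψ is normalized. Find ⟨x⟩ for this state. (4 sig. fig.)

⟨x⟩ ≈ 4.533

By definition ⟨x⟩ = ∫ x |Ψ(x)|² dx.
Using ∫₀^∞ xⁿ e^(−αx) dx = n!/αⁿ⁺¹, since the A² factors cancel between numerator and denominator, ⟨x⟩ = 3·b/2.
Putting b = 3.022 gives 4.5330.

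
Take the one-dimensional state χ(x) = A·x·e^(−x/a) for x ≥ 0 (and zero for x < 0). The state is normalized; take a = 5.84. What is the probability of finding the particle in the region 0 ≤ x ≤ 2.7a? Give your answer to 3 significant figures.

The probability is P = ∫ |χ|² dx over [0, 2.7a].
The normalization integral ∫|χ|²dx over the whole domain equals a^3/4·A², and A² cancels in the ratio.
Substituting u = x/a, A² and the length scale cancel in the ratio: P = ∫_{0}^{2.7} u^2·e^(-2·u) du / ∫_{0}^{∞} u^2·e^(-2·u) du.
Using ∫ u^2·e^(-2·u) du = -(2·u^2 + 2·u + 1)·e^(-2·u)/4, the numerator is 1/4 - 1049·e^(-27/5)/200 and the denominator is 1/4.
Taking the ratio, P = 0.9052.

P ≈ 0.905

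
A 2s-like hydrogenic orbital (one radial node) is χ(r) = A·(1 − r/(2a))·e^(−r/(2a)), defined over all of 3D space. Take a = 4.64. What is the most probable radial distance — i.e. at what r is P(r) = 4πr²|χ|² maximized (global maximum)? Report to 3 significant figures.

The maximum of P(r) = 4πr²|χ|² occurs where its derivative vanishes.
This gives r = a·(√(5) + 3).
With a = 4.64, the most probable radial distance is 24.30.

r ≈ 24.3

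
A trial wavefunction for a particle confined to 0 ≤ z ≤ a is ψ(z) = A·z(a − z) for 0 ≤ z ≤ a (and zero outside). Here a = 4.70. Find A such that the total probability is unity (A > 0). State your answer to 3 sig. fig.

We need A² ∫|f|² dz = 1, taking the integral from 0 to a.
Carrying out the integral gives A² · a^5/30.
So A² = (a^5/30)^(−1).
With a = 4.70: A² = 0.01308 and A = 0.1144.

A ≈ 0.114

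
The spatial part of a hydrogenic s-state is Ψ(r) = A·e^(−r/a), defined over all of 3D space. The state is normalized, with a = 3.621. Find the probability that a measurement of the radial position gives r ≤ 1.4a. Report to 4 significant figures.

P ≈ 0.5305

P = ∫ |Ψ|² 4πr² dr over r ≤ 1.4a.
The full normalization integral is A²·[π·a^3] = 1, fixing A².
Substituting u = r/a, A², 4π and the length scale all cancel in the ratio: P = ∫_{0}^{1.4} u^2·e^(-2·u) du / ∫_{0}^{∞} u^2·e^(-2·u) du.
An antiderivative of u^2·e^(-2·u) is -(2·u^2 + 2·u + 1)·e^(-2·u)/4; evaluating from 0 to 1.4 gives 1/4 - 193·e^(-14/5)/100, while the full integral is 1/4.
Taking the ratio yields P = 0.53055.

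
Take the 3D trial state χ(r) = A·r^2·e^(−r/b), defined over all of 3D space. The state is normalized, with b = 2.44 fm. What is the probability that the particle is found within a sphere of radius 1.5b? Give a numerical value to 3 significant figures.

With dV = 4πr²dr, the probability is ∫|χ|² dV over r ≤ 1.5b.
Normalization gives A² = 1/(45·π·b^7/2).
Let u = r/b; then A², 4π and the length scale all cancel, so P = ∫_{0}^{1.5} u^6·e^(-2·u) du ÷ ∫_{0}^{∞} u^6·e^(-2·u) du.
An antiderivative of u^6·e^(-2·u) is -(4·u^6 + 12·u^5 + 30·u^4 + 60·u^3 + 90·u^2 + 90·u + 45)·e^(-2·u)/8; evaluating from 0 to 1.5 gives ≈ 0.18849, while the full integral is 45/8.
This evaluates to P = 0.03351.

P ≈ 0.0335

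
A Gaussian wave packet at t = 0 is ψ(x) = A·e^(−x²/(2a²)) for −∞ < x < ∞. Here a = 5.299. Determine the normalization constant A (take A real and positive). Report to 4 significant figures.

Normalization requires ∫|ψ|² dx = 1, integrated from −∞ to ∞.
Carrying out the integral gives A² · √(π)·a.
Hence A² = 1/[√(π)·a].
Substituting a = 5.299 gives A² = 0.10647, so A = 0.32630.

A ≈ 0.3263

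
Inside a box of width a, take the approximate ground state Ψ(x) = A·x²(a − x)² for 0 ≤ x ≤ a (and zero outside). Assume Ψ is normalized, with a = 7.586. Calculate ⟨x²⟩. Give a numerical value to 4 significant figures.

⟨x^2⟩ ≈ 15.69

The expectation value is the |Ψ|²-weighted average of x^2: ∫ x^2|Ψ|² dx.
The ratio of the moment integral to the normalization integral gives ⟨x²⟩ = 3·a^2/11.
Putting a = 7.586 gives 15.695.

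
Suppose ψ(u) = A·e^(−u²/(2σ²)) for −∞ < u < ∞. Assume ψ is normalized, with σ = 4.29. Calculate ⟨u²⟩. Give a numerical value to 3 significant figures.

⟨u^2⟩ ≈ 9.20

⟨u²⟩ = ∫ u^2 |ψ|² du over the full domain.
Differentiating ∫e^(−αu²) du = √(π/α) under α to get the higher moments, the ratio of the moment integral to the normalization integral gives ⟨u²⟩ = σ^2/2.
Putting σ = 4.29 gives 9.202.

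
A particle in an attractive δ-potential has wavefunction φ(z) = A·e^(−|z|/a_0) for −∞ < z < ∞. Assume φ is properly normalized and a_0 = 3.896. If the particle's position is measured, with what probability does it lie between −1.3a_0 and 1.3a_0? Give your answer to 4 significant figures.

P ≈ 0.9257

P = ∫_{−1.3a_0}^{1.3a_0} |φ(z)|² dz.
Since A² = 1/(a_0), this is the region integral divided by the full normalization integral.
By symmetry take twice the z ≥ 0 contribution in numerator and denominator; the 2's cancel. Let u = z/a_0; then A² and the length scale cancel, so P = ∫_{0}^{1.3} e^(-2·u) du ÷ ∫_{0}^{∞} e^(-2·u) du.
With ∫ e^(-2·u) du = -e^(-2·u)/2 + C, the region integral is 1/2 - e^(-13/5)/2 and the full one is 1/2.
The result is P = 0.92573.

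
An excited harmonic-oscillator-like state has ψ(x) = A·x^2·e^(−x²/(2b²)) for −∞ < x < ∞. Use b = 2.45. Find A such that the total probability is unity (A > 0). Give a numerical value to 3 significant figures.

A ≈ 0.0923

We need A² ∫|f|² dx = 1, taking the integral from −∞ to ∞.
The integral (without the A² prefactor) comes out to 3·√(π)·b^5/4.
So A² = (3·√(π)·b^5/4)^(−1).
With b = 2.45: A² = 0.008522 and A = 0.09231.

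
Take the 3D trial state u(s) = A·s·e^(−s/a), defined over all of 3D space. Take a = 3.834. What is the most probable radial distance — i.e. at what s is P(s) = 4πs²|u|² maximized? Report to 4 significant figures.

s ≈ 7.668

The maximum of P(s) = 4πs²|u|² occurs where its derivative vanishes.
Solving yields s = 2·a.
With a = 3.834, the most probable radial distance is 7.6680.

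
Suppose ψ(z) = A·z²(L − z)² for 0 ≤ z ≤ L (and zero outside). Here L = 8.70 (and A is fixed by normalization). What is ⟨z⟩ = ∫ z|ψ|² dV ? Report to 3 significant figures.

⟨z⟩ ≈ 4.35

The expectation value is the |ψ|²-weighted average of z: ∫ z|ψ|² dz.
Expanding the polynomial and integrating term by term, evaluating both integrals, ⟨z⟩ = L/2.
With L = 8.70, ⟨z⟩ = 4.350.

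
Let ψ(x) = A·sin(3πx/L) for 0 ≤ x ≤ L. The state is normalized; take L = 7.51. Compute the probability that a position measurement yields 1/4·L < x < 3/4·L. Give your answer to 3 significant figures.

The probability is P = ∫ |ψ|² dx over [1/4·L, 3/4·L].
With A² fixed by ∫|ψ|² = 1, i.e. A² = (L/2)^(−1), substitute and integrate.
Substituting u = x/L, A² and the length scale cancel in the ratio: P = ∫_{1/4}^{3/4} sin(3·π·u)^2 du / ∫_{0}^{1} sin(3·π·u)^2 du.
Using ∫ sin(3·π·u)^2 du = u/2 - sin(6·π·u)/(12·π), the numerator is 1/4 - 1/(6·π) and the denominator is 1/2.
Taking the ratio, P = (-2 + 3·π)/(6·π).

P ≈ 0.394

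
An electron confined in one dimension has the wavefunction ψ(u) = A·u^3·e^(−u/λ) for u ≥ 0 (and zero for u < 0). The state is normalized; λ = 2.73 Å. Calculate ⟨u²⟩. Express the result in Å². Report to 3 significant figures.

By definition ⟨u²⟩ = ∫ u^2 |ψ(u)|² du.
Since the A² factors cancel between numerator and denominator, ⟨u²⟩ = 14·λ^2.
With λ = 2.73, ⟨u^2⟩ = 104.3.

⟨u^2⟩ ≈ 104 Å^2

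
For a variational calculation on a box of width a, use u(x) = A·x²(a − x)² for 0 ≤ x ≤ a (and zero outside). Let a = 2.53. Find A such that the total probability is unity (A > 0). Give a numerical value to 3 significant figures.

The normalization condition is ∫|u|² dx = 1 from 0 to a.
Expanding the polynomial and integrating term by term, ∫|u|² dx = A²·(a^9/630).
Plugging in a = 2.53 yields A = 0.3851.

A ≈ 0.385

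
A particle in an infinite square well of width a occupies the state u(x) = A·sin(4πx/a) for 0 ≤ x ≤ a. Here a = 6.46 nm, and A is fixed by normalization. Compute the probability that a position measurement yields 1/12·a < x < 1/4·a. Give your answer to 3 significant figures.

P = ∫_{1/12·a}^{1/4·a} |u(x)|² dx.
The normalization integral ∫|u|²dx over the whole domain equals a/2·A², and A² cancels in the ratio.
In terms of t = x/a (A² and the length scale cancel between numerator and denominator), P = [∫_{1/12}^{1/4} sin(4·π·t)^2 dt] / [∫_{0}^{1} sin(4·π·t)^2 dt].
Using ∫ sin(4·π·t)^2 dt = t/2 - sin(4·π·t)·cos(4·π·t)/(8·π), the numerator is √(3)/(32·π) + 1/12 and the denominator is 1/2.
This works out to P = (√(3)/16 + π/6)/π.

P ≈ 0.201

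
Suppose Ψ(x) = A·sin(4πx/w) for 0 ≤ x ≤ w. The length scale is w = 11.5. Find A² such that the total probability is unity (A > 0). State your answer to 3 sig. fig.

Require ∫ |Ψ|² dx = 1 over the whole domain.
With ∫₀^w sin²(nπx/w) dx = w/2, the integral (without the A² prefactor) comes out to w/2.
Setting this equal to 1 gives A² = 1/(w/2).
With w = 11.5: A² = 0.1739 and A = 0.4170.

A^2 ≈ 0.174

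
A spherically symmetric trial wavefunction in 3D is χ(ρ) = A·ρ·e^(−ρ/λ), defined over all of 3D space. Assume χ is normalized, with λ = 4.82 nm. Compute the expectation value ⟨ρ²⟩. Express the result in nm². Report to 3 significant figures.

⟨ρ²⟩ = ∫ ρ^2 |χ|² 4πρ² dρ over the full domain.
Using ∫₀^∞ ρⁿ e^(−αρ) dρ = n!/αⁿ⁺¹, the ratio of the moment integral to the normalization integral gives ⟨ρ²⟩ = 15·λ^2/2.
With λ = 4.82, ⟨ρ^2⟩ = 174.2.

⟨ρ^2⟩ ≈ 174 nm^2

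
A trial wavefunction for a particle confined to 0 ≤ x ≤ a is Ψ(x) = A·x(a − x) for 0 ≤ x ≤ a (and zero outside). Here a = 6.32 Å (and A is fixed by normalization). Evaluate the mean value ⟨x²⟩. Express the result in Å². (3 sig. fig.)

⟨x^2⟩ ≈ 11.4 Å^2

By definition ⟨x²⟩ = ∫ x^2 |Ψ(x)|² dx.
The ratio of the moment integral to the normalization integral gives ⟨x²⟩ = 2·a^2/7.
With a = 6.32, ⟨x^2⟩ = 11.41.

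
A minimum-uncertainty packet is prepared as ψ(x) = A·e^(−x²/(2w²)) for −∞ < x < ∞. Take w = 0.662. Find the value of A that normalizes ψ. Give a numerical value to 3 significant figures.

We need A² ∫|f|² dx = 1, taking the integral from −∞ to ∞.
With ∫_{−∞}^{∞} x^(2m) e^(−αx²) dx = (2m−1)!!·√π / (2^m α^(m+1/2)), ∫|ψ|² dx = A²·(√(π)·w).
Setting this equal to 1 gives A² = 1/(√(π)·w).
Substituting w = 0.662 gives A² = 0.8523, so A = 0.9232.

A ≈ 0.923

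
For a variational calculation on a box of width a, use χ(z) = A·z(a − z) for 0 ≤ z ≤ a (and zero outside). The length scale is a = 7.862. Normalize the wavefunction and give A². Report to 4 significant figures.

We need A² ∫|f|² dz = 1, taking the integral from 0 to a.
Expanding the polynomial and integrating term by term, carrying out the integral gives A² · a^5/30.
Plugging in a = 7.862 yields A = 0.031603.

A^2 ≈ 0.0009987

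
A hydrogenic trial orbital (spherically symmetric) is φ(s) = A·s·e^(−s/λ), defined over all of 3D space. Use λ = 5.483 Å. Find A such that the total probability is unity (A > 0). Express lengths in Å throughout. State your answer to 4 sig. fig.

A ≈ 0.004627 Å^(-5/2)

Require ∫ |φ|² 4πs² ds = 1 over the whole domain.
With ∫₀^∞ s^4 e^(−αs) ds = 4!/α^5, the integral (without the A² prefactor) comes out to 3·π·λ^5.
Hence A² = 1/[3·π·λ^5].
Plugging in λ = 5.483 yields A = 0.0046272.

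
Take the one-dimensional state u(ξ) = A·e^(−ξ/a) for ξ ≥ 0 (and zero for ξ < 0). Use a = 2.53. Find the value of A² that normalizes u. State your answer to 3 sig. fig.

A^2 ≈ 0.791

The normalization condition is ∫|u|² dξ = 1 from 0 to ∞.
The integral (without the A² prefactor) comes out to a/2.
With a = 2.53: A² = 0.7905 and A = 0.8891.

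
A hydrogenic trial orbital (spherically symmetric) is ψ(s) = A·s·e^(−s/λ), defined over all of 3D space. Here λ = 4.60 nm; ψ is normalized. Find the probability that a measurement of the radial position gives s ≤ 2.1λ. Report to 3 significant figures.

Integrate the radial probability density 4πs²|ψ|² over s ≤ 2.1λ.
Normalization gives A² = 1/(3·π·λ^5).
Substituting u = s/λ, A², 4π and the length scale all cancel in the ratio: P = ∫_{0}^{2.1} u^4·e^(-2·u) du / ∫_{0}^{∞} u^4·e^(-2·u) du.
Using ∫ u^4·e^(-2·u) du = -(u^4/2 + u^3 + 3·u^2/2 + 3·u/2 + 3/4)·e^(-2·u), the numerator is ≈ 0.30763 and the denominator is 3/4.
The region integral divided by the full integral gives P = 0.4102.

P ≈ 0.410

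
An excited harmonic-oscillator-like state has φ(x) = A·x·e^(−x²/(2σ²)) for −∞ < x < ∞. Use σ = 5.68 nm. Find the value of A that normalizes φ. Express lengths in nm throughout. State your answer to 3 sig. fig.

A ≈ 0.0785 nm^(-3/2)

The normalization condition is ∫|φ|² dx = 1 from −∞ to ∞.
Differentiating ∫e^(−αx²) dx = √(π/α) under α to get the higher moments, with φ = A·x·e^(−x²/(2σ²)), the integral evaluates to A²·[√(π)·σ^3/2].
So A² = (√(π)·σ^3/2)^(−1).
Plugging in σ = 5.68 yields A = 0.07847.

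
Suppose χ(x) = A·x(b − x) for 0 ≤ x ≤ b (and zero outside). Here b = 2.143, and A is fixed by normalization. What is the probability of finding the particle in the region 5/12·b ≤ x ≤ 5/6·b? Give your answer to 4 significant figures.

P ≈ 0.6179

P = ∫_{5/12·b}^{5/6·b} |χ(x)|² dx.
With A² fixed by ∫|χ|² = 1, i.e. A² = (b^5/30)^(−1), substitute and integrate.
Substituting u = x/b, A² and the length scale cancel in the ratio: P = ∫_{5/12}^{5/6} u^2·(1 - u)^2 du / ∫_{0}^{1} u^2·(1 - u)^2 du.
An antiderivative of u^2·(1 - u)^2 is u^3·(6·u^2 - 15·u + 10)/30; evaluating from 5/12 to 5/6 gives ≈ 0.0205962, while the full integral is 1/30.
The result is P = 0.61789.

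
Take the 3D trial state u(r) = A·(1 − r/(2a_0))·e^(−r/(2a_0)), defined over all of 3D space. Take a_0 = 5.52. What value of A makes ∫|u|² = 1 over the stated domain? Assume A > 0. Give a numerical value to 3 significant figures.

A ≈ 0.0154

Require ∫ |u|² 4πr² dr = 1 over the whole domain.
The angular integral contributes 4π, leaving ∫₀^∞ r²|u|² dr.
∫|u|² 4πr² dr = A²·(8·π·a_0^3).
Hence A² = 1/[8·π·a_0^3].
With a_0 = 5.52: A² = 0.0002366 and A = 0.01538.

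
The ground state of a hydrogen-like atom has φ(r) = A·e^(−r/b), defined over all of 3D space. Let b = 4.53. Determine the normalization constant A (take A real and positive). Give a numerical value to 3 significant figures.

A ≈ 0.0585

We need A² ∫|f|² 4πr² dr = 1, taking the integral from 0 to ∞.
Using ∫₀^∞ rⁿ e^(−αr) dr = n!/αⁿ⁺¹, with φ = A·e^(−r/b), the integral evaluates to A²·[π·b^3].
So A² = (π·b^3)^(−1).
With b = 4.53: A² = 0.003424 and A = 0.05852.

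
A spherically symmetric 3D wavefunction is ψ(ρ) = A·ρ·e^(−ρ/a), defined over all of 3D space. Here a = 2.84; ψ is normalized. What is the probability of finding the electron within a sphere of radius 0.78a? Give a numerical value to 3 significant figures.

With dV = 4πρ²dρ, the probability is ∫|ψ|² dV over ρ ≤ 0.78a.
Normalization gives A² = 1/(3·π·a^5).
Let u = ρ/a; then A², 4π and the length scale all cancel, so P = ∫_{0}^{0.78} u^4·e^(-2·u) du ÷ ∫_{0}^{∞} u^4·e^(-2·u) du.
An antiderivative of u^4·e^(-2·u) is -(u^4/2 + u^3 + 3·u^2/2 + 3·u/2 + 3/4)·e^(-2·u); evaluating from 0 to 0.78 gives ≈ 0.016157, while the full integral is 3/4.
Taking the ratio yields P = 0.02154.

P ≈ 0.0215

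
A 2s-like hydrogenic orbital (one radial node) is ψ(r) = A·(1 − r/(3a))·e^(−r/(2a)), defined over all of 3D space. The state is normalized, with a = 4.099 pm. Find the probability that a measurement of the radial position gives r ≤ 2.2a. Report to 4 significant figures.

P ≈ 0.3380

With dV = 4πr²dr, the probability is ∫|ψ|² dV over r ≤ 2.2a.
Normalization gives A² = 1/(8·π·a^3/3).
Let u = r/a; then A², 4π and the length scale all cancel, so P = ∫_{0}^{2.2} u^2·(1 - u/3)^2·e^(-u) du ÷ ∫_{0}^{∞} u^2·(1 - u/3)^2·e^(-u) du.
Using ∫ u^2·(1 - u/3)^2·e^(-u) du = (-u^4 + 2·u^3 - 3·u^2 - 6·u - 6)·e^(-u)/9, the numerator is ≈ 0.225306 and the denominator is 2/3.
Taking the ratio yields P = 0.33796.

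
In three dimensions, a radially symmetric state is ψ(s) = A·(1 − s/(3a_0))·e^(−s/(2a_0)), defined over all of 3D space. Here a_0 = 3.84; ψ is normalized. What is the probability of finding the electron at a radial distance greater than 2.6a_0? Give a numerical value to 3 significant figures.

P ≈ 0.649

With dV = 4πs²ds, the probability is ∫|ψ|² dV over s > 2.6a_0.
A² is fixed by ∫₀^∞ 4πs²|ψ|² ds = 1, i.e. A² = (8·π·a_0^3/3)^(−1).
Let u = s/a_0; then A², 4π and the length scale all cancel, so P = ∫_{2.6}^{∞} u^2·(1 - u/3)^2·e^(-u) du ÷ ∫_{0}^{∞} u^2·(1 - u/3)^2·e^(-u) du.
With ∫ u^2·(1 - u/3)^2·e^(-u) du = (-u^4 + 2·u^3 - 3·u^2 - 6·u - 6)·e^(-u)/9 + C, the region integral is ≈ 0.43265 and the full one is 2/3.
This evaluates to P = 0.6490.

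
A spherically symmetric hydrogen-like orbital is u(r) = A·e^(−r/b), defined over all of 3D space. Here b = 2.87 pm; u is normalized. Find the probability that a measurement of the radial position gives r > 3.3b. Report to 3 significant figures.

P ≈ 0.0400

P = ∫ |u|² 4πr² dr over r > 3.3b.
The full normalization integral is A²·[π·b^3] = 1, fixing A².
Substituting t = r/b, A², 4π and the length scale all cancel in the ratio: P = ∫_{3.3}^{∞} t^2·e^(-2·t) dt / ∫_{0}^{∞} t^2·e^(-2·t) dt.
Using ∫ t^2·e^(-2·t) dt = -(2·t^2 + 2·t + 1)·e^(-2·t)/4, the numerator is 1469·e^(-33/5)/200 and the denominator is 1/4.
Taking the ratio yields P = 0.03997.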